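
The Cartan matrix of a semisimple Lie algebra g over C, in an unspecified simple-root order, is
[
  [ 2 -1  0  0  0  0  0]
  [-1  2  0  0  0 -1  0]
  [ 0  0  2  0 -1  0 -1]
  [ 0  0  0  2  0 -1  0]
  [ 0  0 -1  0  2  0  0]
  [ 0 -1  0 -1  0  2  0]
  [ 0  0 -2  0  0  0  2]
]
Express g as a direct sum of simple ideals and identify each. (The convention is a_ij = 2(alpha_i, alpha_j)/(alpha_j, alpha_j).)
A_4 (sl(5)) + C_3 (sp(6))

The diagram associated to this matrix has two connected components: the simple roots {alpha_1, alpha_2, alpha_4, alpha_6} form a chain of 4 nodes with single edges (A_4), and {alpha_3, alpha_5, alpha_7} form a chain of 3 nodes with a double edge at one end; the terminal node there is the unique long simple root (C_3). A semisimple Lie algebra decomposes uniquely as the direct sum of simple ideals, one per connected component of its Dynkin diagram, so g ≅ A_4 ⊕ C_3 (dimension 24 + 21 = 45).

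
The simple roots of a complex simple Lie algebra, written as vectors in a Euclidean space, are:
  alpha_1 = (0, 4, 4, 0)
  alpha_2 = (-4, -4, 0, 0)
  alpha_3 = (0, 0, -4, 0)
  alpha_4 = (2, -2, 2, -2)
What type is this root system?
F_4

Compute the Cartan integers a_ij = 2(alpha_i, alpha_j)/(alpha_j, alpha_j); the resulting 4x4 Cartan matrix is
[[2, -1, -2, 0], [-1, 2, 0, 0], [-1, 0, 2, -1], [0, 0, -1, 2]].
The roots have two lengths (squared-length ratio 2:1); the short ones are alpha_{3,4}. The associated Dynkin diagram is a chain of 4 nodes with a double edge between the middle two (F_4), so the type is F_4.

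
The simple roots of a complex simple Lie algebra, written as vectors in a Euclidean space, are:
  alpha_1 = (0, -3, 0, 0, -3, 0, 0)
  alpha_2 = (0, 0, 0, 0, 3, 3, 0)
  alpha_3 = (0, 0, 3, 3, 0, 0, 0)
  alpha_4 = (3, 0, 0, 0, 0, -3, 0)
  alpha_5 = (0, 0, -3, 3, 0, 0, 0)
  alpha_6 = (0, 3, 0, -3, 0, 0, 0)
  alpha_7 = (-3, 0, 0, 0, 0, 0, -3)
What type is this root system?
D7

Compute the Cartan integers a_ij = 2(alpha_i, alpha_j)/(alpha_j, alpha_j); the resulting 7x7 Cartan matrix is
[[2, -1, 0, 0, 0, -1, 0], [-1, 2, 0, -1, 0, 0, 0], [0, 0, 2, 0, 0, -1, 0], [0, -1, 0, 2, 0, 0, -1], [0, 0, 0, 0, 2, -1, 0], [-1, 0, -1, 0, -1, 2, 0], [0, 0, 0, -1, 0, 0, 2]].
All simple roots have the same length, so the diagram is simply laced. The associated Dynkin diagram is a chain of 5 nodes with a fork of two nodes at one end (D_7), so the type is D_7 (the algebra so(14)).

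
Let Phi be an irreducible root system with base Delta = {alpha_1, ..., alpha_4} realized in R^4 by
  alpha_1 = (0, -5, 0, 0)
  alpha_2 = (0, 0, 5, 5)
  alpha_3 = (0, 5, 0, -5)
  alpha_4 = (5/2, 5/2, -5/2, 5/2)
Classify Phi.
F_4

Compute the Cartan integers a_ij = 2(alpha_i, alpha_j)/(alpha_j, alpha_j); the resulting 4x4 Cartan matrix is
[[2, 0, -1, -1], [0, 2, -1, 0], [-2, -1, 2, 0], [-1, 0, 0, 2]].
The roots have two lengths (squared-length ratio 2:1); the short ones are alpha_{1,4}. The associated Dynkin diagram is a chain of 4 nodes with a double edge between the middle two (F_4), so the type is F_4.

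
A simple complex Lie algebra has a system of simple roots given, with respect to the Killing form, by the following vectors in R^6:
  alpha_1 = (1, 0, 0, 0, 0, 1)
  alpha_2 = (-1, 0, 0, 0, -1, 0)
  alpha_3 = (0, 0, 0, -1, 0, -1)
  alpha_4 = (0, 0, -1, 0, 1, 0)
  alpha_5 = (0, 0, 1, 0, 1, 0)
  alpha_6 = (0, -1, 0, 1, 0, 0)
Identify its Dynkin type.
Compute the Cartan integers a_ij = 2(alpha_i, alpha_j)/(alpha_j, alpha_j); the resulting 6x6 Cartan matrix is
[[2, -1, -1, 0, 0, 0], [-1, 2, 0, -1, -1, 0], [-1, 0, 2, 0, 0, -1], [0, -1, 0, 2, 0, 0], [0, -1, 0, 0, 2, 0], [0, 0, -1, 0, 0, 2]].
All simple roots have the same length, so the diagram is simply laced. The associated Dynkin diagram is a chain of 4 nodes with a fork of two nodes at one end (D_6), so the type is D_6 (the algebra so(12)).

type D_6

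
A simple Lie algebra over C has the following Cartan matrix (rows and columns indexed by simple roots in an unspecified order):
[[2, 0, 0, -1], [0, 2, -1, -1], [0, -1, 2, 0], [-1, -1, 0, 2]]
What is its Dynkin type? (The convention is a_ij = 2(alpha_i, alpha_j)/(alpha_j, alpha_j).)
A4

The matrix has rank 4 with 2's on the diagonal. Reading the off-diagonal entries as Dynkin edges (a single edge where a_ij = a_ji = -1; a double or triple edge where a_ij * a_ji = 2 or 3), the diagram is a chain of 4 nodes with single edges (A_4). One simple-root ordering that puts it in standard form is (alpha_3, alpha_2, alpha_4, alpha_1). So the algebra is type A_4, i.e. sl(5).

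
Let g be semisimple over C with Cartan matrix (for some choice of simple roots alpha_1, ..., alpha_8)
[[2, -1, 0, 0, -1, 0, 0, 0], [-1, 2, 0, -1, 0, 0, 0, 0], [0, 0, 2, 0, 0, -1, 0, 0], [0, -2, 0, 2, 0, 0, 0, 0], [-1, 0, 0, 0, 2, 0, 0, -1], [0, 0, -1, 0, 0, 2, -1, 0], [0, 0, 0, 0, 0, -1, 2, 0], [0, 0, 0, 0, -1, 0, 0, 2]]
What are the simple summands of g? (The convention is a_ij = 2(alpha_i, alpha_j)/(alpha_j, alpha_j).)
The diagram associated to this matrix has two connected components: the simple roots {alpha_3, alpha_6, alpha_7} form a chain of 3 nodes with single edges (A_3), and {alpha_1, alpha_2, alpha_4, alpha_5, alpha_8} form a chain of 5 nodes with a double edge at one end; the terminal node there is the unique long simple root (C_5). A semisimple Lie algebra decomposes uniquely as the direct sum of simple ideals, one per connected component of its Dynkin diagram, so g ≅ A_3 ⊕ C_5 (dimension 15 + 55 = 70).

A_3 + C_5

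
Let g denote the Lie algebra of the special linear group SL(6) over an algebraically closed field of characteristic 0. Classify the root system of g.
A_5 (sl(6))

This is sl(6), which has dimension 6^2 - 1 = 35 and rank 6 - 1 = 5 (a Cartan subalgebra is the diagonal traceless matrices). In the classification of classical Lie algebras, the special linear algebra sl(n+1) has type A_n; here n = 5, so the Dynkin diagram is a chain of 5 nodes with single edges (A_5). Hence the type is A_5.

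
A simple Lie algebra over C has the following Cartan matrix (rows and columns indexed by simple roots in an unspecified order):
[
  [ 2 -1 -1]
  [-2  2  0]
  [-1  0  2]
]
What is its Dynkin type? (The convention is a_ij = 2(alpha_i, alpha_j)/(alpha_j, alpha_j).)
C_3 (sp(6))

The matrix has rank 3 with 2's on the diagonal. Reading the off-diagonal entries as Dynkin edges (a single edge where a_ij = a_ji = -1; a double or triple edge where a_ij * a_ji = 2 or 3), the diagram is a chain of 3 nodes with a double edge at one end; the terminal node there is the unique long simple root (C_3). One simple-root ordering that puts it in standard form is (alpha_3, alpha_1, alpha_2). So the algebra is type C_3, i.e. sp(6).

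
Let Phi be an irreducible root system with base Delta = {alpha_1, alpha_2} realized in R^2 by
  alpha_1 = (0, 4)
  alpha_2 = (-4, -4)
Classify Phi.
Compute the Cartan integers a_ij = 2(alpha_i, alpha_j)/(alpha_j, alpha_j); the resulting 2x2 Cartan matrix is
[[2, -1], [-2, 2]].
The roots have two lengths (squared-length ratio 2:1); the short ones are alpha_{1}. The associated Dynkin diagram is a chain of 2 nodes with a double edge at one end; the terminal node there is the unique short simple root (B_2), so the type is B_2 (the algebra so(5)).

B2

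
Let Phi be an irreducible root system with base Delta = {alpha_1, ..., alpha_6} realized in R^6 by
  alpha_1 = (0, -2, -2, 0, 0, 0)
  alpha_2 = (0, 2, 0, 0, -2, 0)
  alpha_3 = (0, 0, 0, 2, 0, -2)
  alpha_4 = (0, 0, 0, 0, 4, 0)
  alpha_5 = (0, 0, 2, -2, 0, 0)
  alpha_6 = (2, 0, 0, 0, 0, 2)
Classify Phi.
Compute the Cartan integers a_ij = 2(alpha_i, alpha_j)/(alpha_j, alpha_j); the resulting 6x6 Cartan matrix is
[[2, -1, 0, 0, -1, 0], [-1, 2, 0, -1, 0, 0], [0, 0, 2, 0, -1, -1], [0, -2, 0, 2, 0, 0], [-1, 0, -1, 0, 2, 0], [0, 0, -1, 0, 0, 2]].
The roots have two lengths (squared-length ratio 2:1); the short ones are alpha_{1,2,3,5,6}. The associated Dynkin diagram is a chain of 6 nodes with a double edge at one end; the terminal node there is the unique long simple root (C_6), so the type is C_6 (the algebra sp(12)).

C_6 (sp(12))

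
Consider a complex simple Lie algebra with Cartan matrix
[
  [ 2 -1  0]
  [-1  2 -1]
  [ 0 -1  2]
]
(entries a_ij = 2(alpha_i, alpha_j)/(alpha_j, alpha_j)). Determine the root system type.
The matrix has rank 3 with 2's on the diagonal. Reading the off-diagonal entries as Dynkin edges (a single edge where a_ij = a_ji = -1; a double or triple edge where a_ij * a_ji = 2 or 3), the diagram is a chain of 3 nodes with single edges (A_3). One simple-root ordering that puts it in standard form is (alpha_3, alpha_2, alpha_1). So the algebra is type A_3, i.e. sl(4).

A_3 (sl(4))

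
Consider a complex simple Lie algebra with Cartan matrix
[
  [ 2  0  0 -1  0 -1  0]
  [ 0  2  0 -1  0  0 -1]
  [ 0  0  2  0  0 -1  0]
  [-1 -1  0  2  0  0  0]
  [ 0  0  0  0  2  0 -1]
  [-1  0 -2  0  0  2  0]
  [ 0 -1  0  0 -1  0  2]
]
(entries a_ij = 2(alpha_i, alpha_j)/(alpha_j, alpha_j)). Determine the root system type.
type B_7

The matrix has rank 7 with 2's on the diagonal. Reading the off-diagonal entries as Dynkin edges (a single edge where a_ij = a_ji = -1; a double or triple edge where a_ij * a_ji = 2 or 3), the diagram is a chain of 7 nodes with a double edge at one end; the terminal node there is the unique short simple root (B_7). One simple-root ordering that puts it in standard form is (alpha_5, alpha_7, alpha_2, alpha_4, alpha_1, alpha_6, alpha_3). So the algebra is type B_7, i.e. so(15).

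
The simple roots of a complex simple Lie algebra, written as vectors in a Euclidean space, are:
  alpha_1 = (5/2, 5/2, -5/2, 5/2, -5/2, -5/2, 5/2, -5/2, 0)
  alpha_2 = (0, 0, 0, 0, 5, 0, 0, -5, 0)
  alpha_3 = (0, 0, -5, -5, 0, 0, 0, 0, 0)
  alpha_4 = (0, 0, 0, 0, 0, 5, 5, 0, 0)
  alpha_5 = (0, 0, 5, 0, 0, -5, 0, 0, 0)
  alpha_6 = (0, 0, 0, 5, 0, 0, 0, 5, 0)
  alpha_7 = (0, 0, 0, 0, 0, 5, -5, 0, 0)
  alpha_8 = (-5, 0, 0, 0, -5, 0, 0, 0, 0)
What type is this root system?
Compute the Cartan integers a_ij = 2(alpha_i, alpha_j)/(alpha_j, alpha_j); the resulting 8x8 Cartan matrix is
[[2, 0, 0, 0, 0, 0, -1, 0], [0, 2, 0, 0, 0, -1, 0, -1], [0, 0, 2, 0, -1, -1, 0, 0], [0, 0, 0, 2, -1, 0, 0, 0], [0, 0, -1, -1, 2, 0, -1, 0], [0, -1, -1, 0, 0, 2, 0, 0], [-1, 0, 0, 0, -1, 0, 2, 0], [0, -1, 0, 0, 0, 0, 0, 2]].
All simple roots have the same length, so the diagram is simply laced. The associated Dynkin diagram is a chain of 7 nodes with one extra node attached to the third node from one end (E_8), so the type is E_8.

E_8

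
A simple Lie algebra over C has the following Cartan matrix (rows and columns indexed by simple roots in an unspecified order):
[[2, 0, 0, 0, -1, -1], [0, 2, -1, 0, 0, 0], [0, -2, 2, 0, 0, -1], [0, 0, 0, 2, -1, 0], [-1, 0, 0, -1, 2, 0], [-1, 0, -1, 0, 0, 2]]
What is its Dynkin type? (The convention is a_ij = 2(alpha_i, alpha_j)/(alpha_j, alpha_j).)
B6

The matrix has rank 6 with 2's on the diagonal. Reading the off-diagonal entries as Dynkin edges (a single edge where a_ij = a_ji = -1; a double or triple edge where a_ij * a_ji = 2 or 3), the diagram is a chain of 6 nodes with a double edge at one end; the terminal node there is the unique short simple root (B_6). One simple-root ordering that puts it in standard form is (alpha_4, alpha_5, alpha_1, alpha_6, alpha_3, alpha_2). So the algebra is type B_6, i.e. so(13).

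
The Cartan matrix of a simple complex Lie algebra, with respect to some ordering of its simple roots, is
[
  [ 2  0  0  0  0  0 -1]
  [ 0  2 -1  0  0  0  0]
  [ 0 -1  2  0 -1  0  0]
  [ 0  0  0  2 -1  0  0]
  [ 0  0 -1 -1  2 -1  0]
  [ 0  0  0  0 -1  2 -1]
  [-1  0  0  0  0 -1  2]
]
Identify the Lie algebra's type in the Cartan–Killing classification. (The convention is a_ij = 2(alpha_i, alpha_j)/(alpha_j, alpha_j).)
type E_7

The matrix has rank 7 with 2's on the diagonal. Reading the off-diagonal entries as Dynkin edges (a single edge where a_ij = a_ji = -1; a double or triple edge where a_ij * a_ji = 2 or 3), the diagram is a chain of 6 nodes with one extra node attached to the third node from one end (E_7). One simple-root ordering that puts it in standard form is (alpha_2, alpha_4, alpha_3, alpha_5, alpha_6, alpha_7, alpha_1). So the algebra is type E_7.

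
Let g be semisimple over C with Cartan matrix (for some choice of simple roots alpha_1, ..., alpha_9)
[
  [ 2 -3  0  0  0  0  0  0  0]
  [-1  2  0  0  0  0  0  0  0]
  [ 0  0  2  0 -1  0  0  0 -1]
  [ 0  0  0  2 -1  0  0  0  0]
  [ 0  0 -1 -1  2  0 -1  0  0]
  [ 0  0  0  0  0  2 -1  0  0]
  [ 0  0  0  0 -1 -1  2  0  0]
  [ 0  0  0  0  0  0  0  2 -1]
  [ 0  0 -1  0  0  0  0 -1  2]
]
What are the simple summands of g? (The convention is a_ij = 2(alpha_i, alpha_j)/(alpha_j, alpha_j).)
The diagram associated to this matrix has two connected components: the simple roots {alpha_3, alpha_4, alpha_5, alpha_6, alpha_7, alpha_8, alpha_9} form a chain of 6 nodes with one extra node attached to the third node from one end (E_7), and {alpha_1, alpha_2} form two nodes joined by a triple edge (G_2). A semisimple Lie algebra decomposes uniquely as the direct sum of simple ideals, one per connected component of its Dynkin diagram, so g ≅ E_7 ⊕ G_2 (dimension 133 + 14 = 147).

E7 + G2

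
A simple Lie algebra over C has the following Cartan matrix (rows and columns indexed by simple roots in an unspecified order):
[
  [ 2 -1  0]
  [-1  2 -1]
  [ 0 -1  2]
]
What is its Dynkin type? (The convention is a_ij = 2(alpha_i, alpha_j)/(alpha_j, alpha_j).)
A_3 (sl(4))

The matrix has rank 3 with 2's on the diagonal. Reading the off-diagonal entries as Dynkin edges (a single edge where a_ij = a_ji = -1; a double or triple edge where a_ij * a_ji = 2 or 3), the diagram is a chain of 3 nodes with single edges (A_3). One simple-root ordering that puts it in standard form is (alpha_1, alpha_2, alpha_3). So the algebra is type A_3, i.e. sl(4).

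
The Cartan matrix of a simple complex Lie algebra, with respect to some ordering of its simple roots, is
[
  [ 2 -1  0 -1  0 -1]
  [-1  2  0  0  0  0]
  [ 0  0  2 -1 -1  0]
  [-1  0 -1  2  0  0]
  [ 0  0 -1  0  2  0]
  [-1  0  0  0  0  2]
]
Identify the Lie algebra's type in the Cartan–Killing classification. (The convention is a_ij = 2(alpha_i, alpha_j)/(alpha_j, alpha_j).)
type D_6

The matrix has rank 6 with 2's on the diagonal. Reading the off-diagonal entries as Dynkin edges (a single edge where a_ij = a_ji = -1; a double or triple edge where a_ij * a_ji = 2 or 3), the diagram is a chain of 4 nodes with a fork of two nodes at one end (D_6). One simple-root ordering that puts it in standard form is (alpha_5, alpha_3, alpha_4, alpha_1, alpha_6, alpha_2). So the algebra is type D_6, i.e. so(12).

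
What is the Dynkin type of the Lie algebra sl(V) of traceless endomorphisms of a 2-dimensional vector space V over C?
A_1 (sl(2))

This is sl(2), which has dimension 2^2 - 1 = 3 and rank 2 - 1 = 1 (a Cartan subalgebra is the diagonal traceless matrices). In the classification of classical Lie algebras, the special linear algebra sl(n+1) has type A_n; here n = 1, so the Dynkin diagram is a chain of 1 nodes with single edges (A_1). Hence the type is A_1.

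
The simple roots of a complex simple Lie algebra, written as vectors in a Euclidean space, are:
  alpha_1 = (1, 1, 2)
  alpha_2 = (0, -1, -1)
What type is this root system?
Compute the Cartan integers a_ij = 2(alpha_i, alpha_j)/(alpha_j, alpha_j); the resulting 2x2 Cartan matrix is
[[2, -3], [-1, 2]].
The roots have two lengths (squared-length ratio 3:1); the short ones are alpha_{2}. The associated Dynkin diagram is two nodes joined by a triple edge (G_2), so the type is G_2.

G_2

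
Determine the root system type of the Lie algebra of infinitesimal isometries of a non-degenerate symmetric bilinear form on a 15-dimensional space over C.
This is so(15) with 15 odd, which has dimension 15(15-1)/2 = 105 and rank (15-1)/2 = 7. In the classification of classical Lie algebras, the orthogonal algebra so(2n+1) in an odd number of variables has type B_n; here n = 7, so the Dynkin diagram is a chain of 7 nodes with a double edge at one end; the terminal node there is the unique short simple root (B_7). Hence the type is B_7.

B_7 (so(15))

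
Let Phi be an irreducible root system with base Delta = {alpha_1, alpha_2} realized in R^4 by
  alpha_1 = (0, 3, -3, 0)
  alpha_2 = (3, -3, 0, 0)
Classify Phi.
Compute the Cartan integers a_ij = 2(alpha_i, alpha_j)/(alpha_j, alpha_j); the resulting 2x2 Cartan matrix is
[[2, -1], [-1, 2]].
All simple roots have the same length, so the diagram is simply laced. The associated Dynkin diagram is a chain of 2 nodes with single edges (A_2), so the type is A_2 (the algebra sl(3)).

A_2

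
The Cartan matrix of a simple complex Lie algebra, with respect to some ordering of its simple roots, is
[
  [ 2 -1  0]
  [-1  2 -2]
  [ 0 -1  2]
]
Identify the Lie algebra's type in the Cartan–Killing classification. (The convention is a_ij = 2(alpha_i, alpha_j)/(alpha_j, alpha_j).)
B_3 (so(7))

The matrix has rank 3 with 2's on the diagonal. Reading the off-diagonal entries as Dynkin edges (a single edge where a_ij = a_ji = -1; a double or triple edge where a_ij * a_ji = 2 or 3), the diagram is a chain of 3 nodes with a double edge at one end; the terminal node there is the unique short simple root (B_3). One simple-root ordering that puts it in standard form is (alpha_1, alpha_2, alpha_3). So the algebra is type B_3, i.e. so(7).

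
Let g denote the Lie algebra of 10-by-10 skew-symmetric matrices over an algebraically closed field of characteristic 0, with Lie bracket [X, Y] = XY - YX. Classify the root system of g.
This is so(10) with 10 even, which has dimension 10(10-1)/2 = 45 and rank 10/2 = 5. In the classification of classical Lie algebras, the orthogonal algebra so(2n) in an even number of variables has type D_n; here n = 5, so the Dynkin diagram is a chain of 3 nodes with a fork of two nodes at one end (D_5). Hence the type is D_5.

D_5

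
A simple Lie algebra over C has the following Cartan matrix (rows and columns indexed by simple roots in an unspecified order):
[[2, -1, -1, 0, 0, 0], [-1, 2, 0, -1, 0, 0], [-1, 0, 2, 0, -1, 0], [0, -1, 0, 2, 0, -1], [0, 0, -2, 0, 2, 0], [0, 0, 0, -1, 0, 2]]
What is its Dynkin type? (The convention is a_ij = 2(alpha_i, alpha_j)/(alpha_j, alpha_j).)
C_6 (sp(12))

The matrix has rank 6 with 2's on the diagonal. Reading the off-diagonal entries as Dynkin edges (a single edge where a_ij = a_ji = -1; a double or triple edge where a_ij * a_ji = 2 or 3), the diagram is a chain of 6 nodes with a double edge at one end; the terminal node there is the unique long simple root (C_6). One simple-root ordering that puts it in standard form is (alpha_6, alpha_4, alpha_2, alpha_1, alpha_3, alpha_5). So the algebra is type C_6, i.e. sp(12).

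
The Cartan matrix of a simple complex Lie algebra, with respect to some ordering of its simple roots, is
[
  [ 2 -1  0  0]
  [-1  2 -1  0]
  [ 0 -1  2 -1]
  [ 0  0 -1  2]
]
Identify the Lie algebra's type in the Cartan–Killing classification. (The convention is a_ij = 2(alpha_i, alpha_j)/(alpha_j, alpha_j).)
A4

The matrix has rank 4 with 2's on the diagonal. Reading the off-diagonal entries as Dynkin edges (a single edge where a_ij = a_ji = -1; a double or triple edge where a_ij * a_ji = 2 or 3), the diagram is a chain of 4 nodes with single edges (A_4). One simple-root ordering that puts it in standard form is (alpha_1, alpha_2, alpha_3, alpha_4). So the algebra is type A_4, i.e. sl(5).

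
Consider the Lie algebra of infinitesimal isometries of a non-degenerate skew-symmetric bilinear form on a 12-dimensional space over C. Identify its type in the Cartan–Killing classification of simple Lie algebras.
This is sp(12), which has dimension 12(12+1)/2 = 78 and rank 12/2 = 6. In the classification of classical Lie algebras, the symplectic algebra sp(2n) has type C_n; here n = 6, so the Dynkin diagram is a chain of 6 nodes with a double edge at one end; the terminal node there is the unique long simple root (C_6). Hence the type is C_6.

C6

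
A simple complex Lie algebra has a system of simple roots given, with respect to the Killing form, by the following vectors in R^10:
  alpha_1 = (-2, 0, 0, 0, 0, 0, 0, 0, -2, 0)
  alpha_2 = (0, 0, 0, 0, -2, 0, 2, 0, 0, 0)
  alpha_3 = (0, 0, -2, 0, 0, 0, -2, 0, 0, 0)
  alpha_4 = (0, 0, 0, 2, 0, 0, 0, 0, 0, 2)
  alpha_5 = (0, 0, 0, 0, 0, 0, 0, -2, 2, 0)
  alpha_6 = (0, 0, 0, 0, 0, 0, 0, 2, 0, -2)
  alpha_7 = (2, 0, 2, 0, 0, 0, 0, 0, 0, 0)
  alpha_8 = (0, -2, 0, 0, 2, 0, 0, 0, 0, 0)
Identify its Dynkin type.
A_8 (sl(9))

Compute the Cartan integers a_ij = 2(alpha_i, alpha_j)/(alpha_j, alpha_j); the resulting 8x8 Cartan matrix is
[[2, 0, 0, 0, -1, 0, -1, 0], [0, 2, -1, 0, 0, 0, 0, -1], [0, -1, 2, 0, 0, 0, -1, 0], [0, 0, 0, 2, 0, -1, 0, 0], [-1, 0, 0, 0, 2, -1, 0, 0], [0, 0, 0, -1, -1, 2, 0, 0], [-1, 0, -1, 0, 0, 0, 2, 0], [0, -1, 0, 0, 0, 0, 0, 2]].
All simple roots have the same length, so the diagram is simply laced. The associated Dynkin diagram is a chain of 8 nodes with single edges (A_8), so the type is A_8 (the algebra sl(9)).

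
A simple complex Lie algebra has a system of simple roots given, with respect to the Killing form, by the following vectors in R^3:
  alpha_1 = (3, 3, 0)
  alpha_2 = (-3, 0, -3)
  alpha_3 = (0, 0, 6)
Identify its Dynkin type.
C_3

Compute the Cartan integers a_ij = 2(alpha_i, alpha_j)/(alpha_j, alpha_j); the resulting 3x3 Cartan matrix is
[[2, -1, 0], [-1, 2, -1], [0, -2, 2]].
The roots have two lengths (squared-length ratio 2:1); the short ones are alpha_{1,2}. The associated Dynkin diagram is a chain of 3 nodes with a double edge at one end; the terminal node there is the unique long simple root (C_3), so the type is C_3 (the algebra sp(6)).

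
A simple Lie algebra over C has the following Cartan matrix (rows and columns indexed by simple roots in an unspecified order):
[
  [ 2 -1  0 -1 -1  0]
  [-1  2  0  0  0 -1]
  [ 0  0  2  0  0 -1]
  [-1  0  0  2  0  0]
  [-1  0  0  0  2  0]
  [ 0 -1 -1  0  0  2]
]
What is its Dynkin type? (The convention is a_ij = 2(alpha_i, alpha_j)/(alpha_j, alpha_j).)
The matrix has rank 6 with 2's on the diagonal. Reading the off-diagonal entries as Dynkin edges (a single edge where a_ij = a_ji = -1; a double or triple edge where a_ij * a_ji = 2 or 3), the diagram is a chain of 4 nodes with a fork of two nodes at one end (D_6). One simple-root ordering that puts it in standard form is (alpha_3, alpha_6, alpha_2, alpha_1, alpha_4, alpha_5). So the algebra is type D_6, i.e. so(12).

D6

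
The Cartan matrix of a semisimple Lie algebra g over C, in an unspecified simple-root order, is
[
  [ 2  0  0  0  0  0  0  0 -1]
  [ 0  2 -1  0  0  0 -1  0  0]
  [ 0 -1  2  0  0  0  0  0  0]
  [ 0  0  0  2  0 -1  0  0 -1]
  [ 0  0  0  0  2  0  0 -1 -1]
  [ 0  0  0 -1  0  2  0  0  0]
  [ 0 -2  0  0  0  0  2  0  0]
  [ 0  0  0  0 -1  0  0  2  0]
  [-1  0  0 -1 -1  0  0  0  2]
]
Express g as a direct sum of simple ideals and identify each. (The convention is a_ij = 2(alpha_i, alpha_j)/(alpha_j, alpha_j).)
C_3 + E_6

The diagram associated to this matrix has two connected components: the simple roots {alpha_2, alpha_3, alpha_7} form a chain of 3 nodes with a double edge at one end; the terminal node there is the unique long simple root (C_3), and {alpha_1, alpha_4, alpha_5, alpha_6, alpha_8, alpha_9} form a chain of 5 nodes with one extra node attached to the third node from one end (E_6). A semisimple Lie algebra decomposes uniquely as the direct sum of simple ideals, one per connected component of its Dynkin diagram, so g ≅ C_3 ⊕ E_6 (dimension 21 + 78 = 99).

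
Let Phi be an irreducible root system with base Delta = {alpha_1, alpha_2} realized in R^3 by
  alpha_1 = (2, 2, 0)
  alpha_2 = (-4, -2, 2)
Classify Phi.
Compute the Cartan integers a_ij = 2(alpha_i, alpha_j)/(alpha_j, alpha_j); the resulting 2x2 Cartan matrix is
[[2, -1], [-3, 2]].
The roots have two lengths (squared-length ratio 3:1); the short ones are alpha_{1}. The associated Dynkin diagram is two nodes joined by a triple edge (G_2), so the type is G_2.

G_2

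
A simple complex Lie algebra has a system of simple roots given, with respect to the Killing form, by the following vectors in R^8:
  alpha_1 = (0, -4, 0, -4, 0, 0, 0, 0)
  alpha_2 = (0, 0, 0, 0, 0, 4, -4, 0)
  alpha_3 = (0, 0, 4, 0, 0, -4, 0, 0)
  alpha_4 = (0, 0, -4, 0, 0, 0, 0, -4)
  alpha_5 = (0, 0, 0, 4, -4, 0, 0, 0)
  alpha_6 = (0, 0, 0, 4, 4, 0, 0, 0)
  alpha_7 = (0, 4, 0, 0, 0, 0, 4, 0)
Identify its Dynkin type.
Compute the Cartan integers a_ij = 2(alpha_i, alpha_j)/(alpha_j, alpha_j); the resulting 7x7 Cartan matrix is
[[2, 0, 0, 0, -1, -1, -1], [0, 2, -1, 0, 0, 0, -1], [0, -1, 2, -1, 0, 0, 0], [0, 0, -1, 2, 0, 0, 0], [-1, 0, 0, 0, 2, 0, 0], [-1, 0, 0, 0, 0, 2, 0], [-1, -1, 0, 0, 0, 0, 2]].
All simple roots have the same length, so the diagram is simply laced. The associated Dynkin diagram is a chain of 5 nodes with a fork of two nodes at one end (D_7), so the type is D_7 (the algebra so(14)).

D7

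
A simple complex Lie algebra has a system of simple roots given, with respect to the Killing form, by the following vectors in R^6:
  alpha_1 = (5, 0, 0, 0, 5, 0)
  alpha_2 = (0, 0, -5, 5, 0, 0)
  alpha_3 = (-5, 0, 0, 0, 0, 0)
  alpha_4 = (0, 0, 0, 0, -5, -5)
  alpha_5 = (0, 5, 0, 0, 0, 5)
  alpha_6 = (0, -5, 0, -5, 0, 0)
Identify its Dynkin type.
Compute the Cartan integers a_ij = 2(alpha_i, alpha_j)/(alpha_j, alpha_j); the resulting 6x6 Cartan matrix is
[[2, 0, -2, -1, 0, 0], [0, 2, 0, 0, 0, -1], [-1, 0, 2, 0, 0, 0], [-1, 0, 0, 2, -1, 0], [0, 0, 0, -1, 2, -1], [0, -1, 0, 0, -1, 2]].
The roots have two lengths (squared-length ratio 2:1); the short ones are alpha_{3}. The associated Dynkin diagram is a chain of 6 nodes with a double edge at one end; the terminal node there is the unique short simple root (B_6), so the type is B_6 (the algebra so(13)).

B_6 (so(13))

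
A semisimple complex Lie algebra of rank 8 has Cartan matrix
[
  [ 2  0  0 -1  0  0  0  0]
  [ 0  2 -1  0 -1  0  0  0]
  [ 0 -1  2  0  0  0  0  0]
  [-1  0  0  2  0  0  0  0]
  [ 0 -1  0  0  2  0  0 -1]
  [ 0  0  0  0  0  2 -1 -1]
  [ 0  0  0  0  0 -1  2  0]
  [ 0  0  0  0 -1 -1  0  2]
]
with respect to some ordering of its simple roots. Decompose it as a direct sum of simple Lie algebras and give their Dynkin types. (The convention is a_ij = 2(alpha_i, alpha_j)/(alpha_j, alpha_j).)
A_2 ⊕ A_6

The diagram associated to this matrix has two connected components: the simple roots {alpha_1, alpha_4} form a chain of 2 nodes with single edges (A_2), and {alpha_2, alpha_3, alpha_5, alpha_6, alpha_7, alpha_8} form a chain of 6 nodes with single edges (A_6). A semisimple Lie algebra decomposes uniquely as the direct sum of simple ideals, one per connected component of its Dynkin diagram, so g ≅ A_2 ⊕ A_6 (dimension 8 + 48 = 56).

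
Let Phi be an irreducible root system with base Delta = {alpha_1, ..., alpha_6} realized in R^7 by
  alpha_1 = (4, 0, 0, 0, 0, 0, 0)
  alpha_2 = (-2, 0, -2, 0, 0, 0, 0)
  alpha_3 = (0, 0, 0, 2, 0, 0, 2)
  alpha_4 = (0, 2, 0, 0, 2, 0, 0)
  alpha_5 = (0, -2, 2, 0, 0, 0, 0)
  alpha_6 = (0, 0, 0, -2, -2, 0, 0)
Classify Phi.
type C_6

Compute the Cartan integers a_ij = 2(alpha_i, alpha_j)/(alpha_j, alpha_j); the resulting 6x6 Cartan matrix is
[[2, -2, 0, 0, 0, 0], [-1, 2, 0, 0, -1, 0], [0, 0, 2, 0, 0, -1], [0, 0, 0, 2, -1, -1], [0, -1, 0, -1, 2, 0], [0, 0, -1, -1, 0, 2]].
The roots have two lengths (squared-length ratio 2:1); the short ones are alpha_{2,3,4,5,6}. The associated Dynkin diagram is a chain of 6 nodes with a double edge at one end; the terminal node there is the unique long simple root (C_6), so the type is C_6 (the algebra sp(12)).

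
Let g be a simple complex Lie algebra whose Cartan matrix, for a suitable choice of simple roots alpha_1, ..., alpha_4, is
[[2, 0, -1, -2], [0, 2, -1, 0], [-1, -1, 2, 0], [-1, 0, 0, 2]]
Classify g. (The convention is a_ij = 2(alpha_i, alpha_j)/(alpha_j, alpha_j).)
The matrix has rank 4 with 2's on the diagonal. Reading the off-diagonal entries as Dynkin edges (a single edge where a_ij = a_ji = -1; a double or triple edge where a_ij * a_ji = 2 or 3), the diagram is a chain of 4 nodes with a double edge at one end; the terminal node there is the unique short simple root (B_4). One simple-root ordering that puts it in standard form is (alpha_2, alpha_3, alpha_1, alpha_4). So the algebra is type B_4, i.e. so(9).

B_4 (so(9))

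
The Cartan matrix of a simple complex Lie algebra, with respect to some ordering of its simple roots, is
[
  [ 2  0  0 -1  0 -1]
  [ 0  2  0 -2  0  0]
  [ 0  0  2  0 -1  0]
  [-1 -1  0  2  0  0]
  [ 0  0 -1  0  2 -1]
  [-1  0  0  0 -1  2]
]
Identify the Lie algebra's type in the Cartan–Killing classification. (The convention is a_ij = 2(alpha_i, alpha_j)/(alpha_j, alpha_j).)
C_6

The matrix has rank 6 with 2's on the diagonal. Reading the off-diagonal entries as Dynkin edges (a single edge where a_ij = a_ji = -1; a double or triple edge where a_ij * a_ji = 2 or 3), the diagram is a chain of 6 nodes with a double edge at one end; the terminal node there is the unique long simple root (C_6). One simple-root ordering that puts it in standard form is (alpha_3, alpha_5, alpha_6, alpha_1, alpha_4, alpha_2). So the algebra is type C_6, i.e. sp(12).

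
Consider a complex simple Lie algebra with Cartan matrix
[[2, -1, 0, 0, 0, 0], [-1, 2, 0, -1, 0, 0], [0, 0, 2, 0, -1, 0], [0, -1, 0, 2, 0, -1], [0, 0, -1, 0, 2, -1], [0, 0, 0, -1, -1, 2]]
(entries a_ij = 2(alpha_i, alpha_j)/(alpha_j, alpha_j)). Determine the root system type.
The matrix has rank 6 with 2's on the diagonal. Reading the off-diagonal entries as Dynkin edges (a single edge where a_ij = a_ji = -1; a double or triple edge where a_ij * a_ji = 2 or 3), the diagram is a chain of 6 nodes with single edges (A_6). One simple-root ordering that puts it in standard form is (alpha_3, alpha_5, alpha_6, alpha_4, alpha_2, alpha_1). So the algebra is type A_6, i.e. sl(7).

type A_6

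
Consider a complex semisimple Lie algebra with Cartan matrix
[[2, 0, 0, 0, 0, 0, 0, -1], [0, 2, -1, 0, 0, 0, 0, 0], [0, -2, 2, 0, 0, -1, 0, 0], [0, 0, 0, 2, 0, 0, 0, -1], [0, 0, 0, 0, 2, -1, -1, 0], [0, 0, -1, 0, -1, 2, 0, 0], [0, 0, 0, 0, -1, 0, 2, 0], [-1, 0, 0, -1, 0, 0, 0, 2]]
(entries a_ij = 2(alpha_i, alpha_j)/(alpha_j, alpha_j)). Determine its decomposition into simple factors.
A_3 ⊕ B_5

The diagram associated to this matrix has two connected components: the simple roots {alpha_1, alpha_4, alpha_8} form a chain of 3 nodes with single edges (A_3), and {alpha_2, alpha_3, alpha_5, alpha_6, alpha_7} form a chain of 5 nodes with a double edge at one end; the terminal node there is the unique short simple root (B_5). A semisimple Lie algebra decomposes uniquely as the direct sum of simple ideals, one per connected component of its Dynkin diagram, so g ≅ A_3 ⊕ B_5 (dimension 15 + 55 = 70).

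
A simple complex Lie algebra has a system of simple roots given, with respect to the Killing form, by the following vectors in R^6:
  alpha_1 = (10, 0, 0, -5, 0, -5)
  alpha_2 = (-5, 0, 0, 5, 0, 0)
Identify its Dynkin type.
G_2

Compute the Cartan integers a_ij = 2(alpha_i, alpha_j)/(alpha_j, alpha_j); the resulting 2x2 Cartan matrix is
[[2, -3], [-1, 2]].
The roots have two lengths (squared-length ratio 3:1); the short ones are alpha_{2}. The associated Dynkin diagram is two nodes joined by a triple edge (G_2), so the type is G_2.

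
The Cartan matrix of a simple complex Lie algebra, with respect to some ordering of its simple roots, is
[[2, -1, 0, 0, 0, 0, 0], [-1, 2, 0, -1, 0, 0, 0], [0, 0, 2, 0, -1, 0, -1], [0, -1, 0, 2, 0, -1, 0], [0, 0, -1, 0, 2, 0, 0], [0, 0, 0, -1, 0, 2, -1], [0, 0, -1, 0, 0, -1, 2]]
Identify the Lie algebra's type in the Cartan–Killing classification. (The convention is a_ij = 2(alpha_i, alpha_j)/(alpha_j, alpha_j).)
A_7 (sl(8))

The matrix has rank 7 with 2's on the diagonal. Reading the off-diagonal entries as Dynkin edges (a single edge where a_ij = a_ji = -1; a double or triple edge where a_ij * a_ji = 2 or 3), the diagram is a chain of 7 nodes with single edges (A_7). One simple-root ordering that puts it in standard form is (alpha_1, alpha_2, alpha_4, alpha_6, alpha_7, alpha_3, alpha_5). So the algebra is type A_7, i.e. sl(8).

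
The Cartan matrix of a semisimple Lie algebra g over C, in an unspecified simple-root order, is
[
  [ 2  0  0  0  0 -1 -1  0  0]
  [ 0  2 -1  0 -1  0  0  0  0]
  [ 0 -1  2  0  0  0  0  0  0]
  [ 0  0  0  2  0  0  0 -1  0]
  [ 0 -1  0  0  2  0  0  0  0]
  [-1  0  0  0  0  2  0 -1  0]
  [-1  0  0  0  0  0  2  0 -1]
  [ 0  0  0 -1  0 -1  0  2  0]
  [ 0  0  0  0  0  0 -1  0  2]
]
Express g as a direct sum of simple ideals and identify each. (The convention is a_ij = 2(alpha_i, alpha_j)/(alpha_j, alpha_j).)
The diagram associated to this matrix has two connected components: the simple roots {alpha_2, alpha_3, alpha_5} form a chain of 3 nodes with single edges (A_3), and {alpha_1, alpha_4, alpha_6, alpha_7, alpha_8, alpha_9} form a chain of 6 nodes with single edges (A_6). A semisimple Lie algebra decomposes uniquely as the direct sum of simple ideals, one per connected component of its Dynkin diagram, so g ≅ A_3 ⊕ A_6 (dimension 15 + 48 = 63).

A_3 + A_6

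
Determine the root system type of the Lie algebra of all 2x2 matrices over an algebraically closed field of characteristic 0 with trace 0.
A1

This is sl(2), which has dimension 2^2 - 1 = 3 and rank 2 - 1 = 1 (a Cartan subalgebra is the diagonal traceless matrices). In the classification of classical Lie algebras, the special linear algebra sl(n+1) has type A_n; here n = 1, so the Dynkin diagram is a chain of 1 nodes with single edges (A_1). Hence the type is A_1.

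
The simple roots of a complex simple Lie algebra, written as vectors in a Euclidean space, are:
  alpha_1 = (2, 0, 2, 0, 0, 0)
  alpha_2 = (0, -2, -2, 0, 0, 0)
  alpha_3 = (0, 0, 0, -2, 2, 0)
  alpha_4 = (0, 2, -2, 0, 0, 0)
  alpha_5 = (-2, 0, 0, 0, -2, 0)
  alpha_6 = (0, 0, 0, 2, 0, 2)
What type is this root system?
D6

Compute the Cartan integers a_ij = 2(alpha_i, alpha_j)/(alpha_j, alpha_j); the resulting 6x6 Cartan matrix is
[[2, -1, 0, -1, -1, 0], [-1, 2, 0, 0, 0, 0], [0, 0, 2, 0, -1, -1], [-1, 0, 0, 2, 0, 0], [-1, 0, -1, 0, 2, 0], [0, 0, -1, 0, 0, 2]].
All simple roots have the same length, so the diagram is simply laced. The associated Dynkin diagram is a chain of 4 nodes with a fork of two nodes at one end (D_6), so the type is D_6 (the algebra so(12)).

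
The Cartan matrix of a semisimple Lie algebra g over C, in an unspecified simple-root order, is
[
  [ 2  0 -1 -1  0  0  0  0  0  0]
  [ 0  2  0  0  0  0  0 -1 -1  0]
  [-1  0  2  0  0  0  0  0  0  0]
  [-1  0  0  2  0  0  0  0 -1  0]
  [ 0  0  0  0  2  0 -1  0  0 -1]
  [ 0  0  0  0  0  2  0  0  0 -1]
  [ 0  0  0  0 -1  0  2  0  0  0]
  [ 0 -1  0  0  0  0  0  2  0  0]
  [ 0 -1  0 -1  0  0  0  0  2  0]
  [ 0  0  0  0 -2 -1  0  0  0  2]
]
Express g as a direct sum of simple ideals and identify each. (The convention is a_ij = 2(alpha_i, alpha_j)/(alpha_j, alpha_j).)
A6 ⊕ F4

The diagram associated to this matrix has two connected components: the simple roots {alpha_1, alpha_2, alpha_3, alpha_4, alpha_8, alpha_9} form a chain of 6 nodes with single edges (A_6), and {alpha_5, alpha_6, alpha_7, alpha_10} form a chain of 4 nodes with a double edge between the middle two (F_4). A semisimple Lie algebra decomposes uniquely as the direct sum of simple ideals, one per connected component of its Dynkin diagram, so g ≅ A_6 ⊕ F_4 (dimension 48 + 52 = 100).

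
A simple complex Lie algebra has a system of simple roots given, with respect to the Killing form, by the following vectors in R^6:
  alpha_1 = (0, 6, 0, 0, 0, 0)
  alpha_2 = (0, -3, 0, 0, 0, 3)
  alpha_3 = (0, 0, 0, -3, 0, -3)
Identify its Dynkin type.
C3

Compute the Cartan integers a_ij = 2(alpha_i, alpha_j)/(alpha_j, alpha_j); the resulting 3x3 Cartan matrix is
[[2, -2, 0], [-1, 2, -1], [0, -1, 2]].
The roots have two lengths (squared-length ratio 2:1); the short ones are alpha_{2,3}. The associated Dynkin diagram is a chain of 3 nodes with a double edge at one end; the terminal node there is the unique long simple root (C_3), so the type is C_3 (the algebra sp(6)).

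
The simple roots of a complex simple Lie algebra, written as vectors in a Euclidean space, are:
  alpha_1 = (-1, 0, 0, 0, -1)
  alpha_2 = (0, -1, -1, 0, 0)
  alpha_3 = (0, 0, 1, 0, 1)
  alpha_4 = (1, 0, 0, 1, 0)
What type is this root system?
Compute the Cartan integers a_ij = 2(alpha_i, alpha_j)/(alpha_j, alpha_j); the resulting 4x4 Cartan matrix is
[[2, 0, -1, -1], [0, 2, -1, 0], [-1, -1, 2, 0], [-1, 0, 0, 2]].
All simple roots have the same length, so the diagram is simply laced. The associated Dynkin diagram is a chain of 4 nodes with single edges (A_4), so the type is A_4 (the algebra sl(5)).

A4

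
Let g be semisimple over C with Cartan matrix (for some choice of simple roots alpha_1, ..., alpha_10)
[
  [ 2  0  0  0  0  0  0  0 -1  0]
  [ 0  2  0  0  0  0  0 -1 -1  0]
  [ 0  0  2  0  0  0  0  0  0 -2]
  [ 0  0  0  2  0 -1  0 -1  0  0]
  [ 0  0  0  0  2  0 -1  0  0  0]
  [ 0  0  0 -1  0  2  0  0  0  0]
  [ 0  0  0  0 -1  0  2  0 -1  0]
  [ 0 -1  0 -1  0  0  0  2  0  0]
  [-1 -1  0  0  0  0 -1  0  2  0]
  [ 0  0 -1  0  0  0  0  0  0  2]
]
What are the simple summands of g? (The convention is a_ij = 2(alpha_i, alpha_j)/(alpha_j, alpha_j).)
The diagram associated to this matrix has two connected components: the simple roots {alpha_3, alpha_10} form a chain of 2 nodes with a double edge at one end; the terminal node there is the unique short simple root (B_2), and {alpha_1, alpha_2, alpha_4, alpha_5, alpha_6, alpha_7, alpha_8, alpha_9} form a chain of 7 nodes with one extra node attached to the third node from one end (E_8). A semisimple Lie algebra decomposes uniquely as the direct sum of simple ideals, one per connected component of its Dynkin diagram, so g ≅ B_2 ⊕ E_8 (dimension 10 + 248 = 258).

B_2 ⊕ E_8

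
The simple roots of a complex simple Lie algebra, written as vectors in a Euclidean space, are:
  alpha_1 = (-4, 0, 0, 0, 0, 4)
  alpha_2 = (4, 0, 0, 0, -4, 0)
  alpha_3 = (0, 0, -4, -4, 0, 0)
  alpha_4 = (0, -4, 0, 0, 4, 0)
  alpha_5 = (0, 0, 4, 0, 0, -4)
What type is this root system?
A5

Compute the Cartan integers a_ij = 2(alpha_i, alpha_j)/(alpha_j, alpha_j); the resulting 5x5 Cartan matrix is
[[2, -1, 0, 0, -1], [-1, 2, 0, -1, 0], [0, 0, 2, 0, -1], [0, -1, 0, 2, 0], [-1, 0, -1, 0, 2]].
All simple roots have the same length, so the diagram is simply laced. The associated Dynkin diagram is a chain of 5 nodes with single edges (A_5), so the type is A_5 (the algebra sl(6)).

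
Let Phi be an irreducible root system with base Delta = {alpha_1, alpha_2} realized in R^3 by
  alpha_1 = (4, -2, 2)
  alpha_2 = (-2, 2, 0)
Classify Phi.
G_2

Compute the Cartan integers a_ij = 2(alpha_i, alpha_j)/(alpha_j, alpha_j); the resulting 2x2 Cartan matrix is
[[2, -3], [-1, 2]].
The roots have two lengths (squared-length ratio 3:1); the short ones are alpha_{2}. The associated Dynkin diagram is two nodes joined by a triple edge (G_2), so the type is G_2.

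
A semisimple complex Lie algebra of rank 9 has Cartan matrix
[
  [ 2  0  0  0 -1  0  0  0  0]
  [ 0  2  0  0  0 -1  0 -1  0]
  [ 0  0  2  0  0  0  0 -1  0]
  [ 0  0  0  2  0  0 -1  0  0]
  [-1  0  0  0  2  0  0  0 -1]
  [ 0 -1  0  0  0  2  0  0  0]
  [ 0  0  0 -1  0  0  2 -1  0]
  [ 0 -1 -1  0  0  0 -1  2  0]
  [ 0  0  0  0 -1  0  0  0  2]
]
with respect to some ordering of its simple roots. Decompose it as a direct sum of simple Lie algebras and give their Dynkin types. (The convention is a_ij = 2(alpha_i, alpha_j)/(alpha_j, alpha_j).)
The diagram associated to this matrix has two connected components: the simple roots {alpha_1, alpha_5, alpha_9} form a chain of 3 nodes with single edges (A_3), and {alpha_2, alpha_3, alpha_4, alpha_6, alpha_7, alpha_8} form a chain of 5 nodes with one extra node attached to the third node from one end (E_6). A semisimple Lie algebra decomposes uniquely as the direct sum of simple ideals, one per connected component of its Dynkin diagram, so g ≅ A_3 ⊕ E_6 (dimension 15 + 78 = 93).

A3 ⊕ E6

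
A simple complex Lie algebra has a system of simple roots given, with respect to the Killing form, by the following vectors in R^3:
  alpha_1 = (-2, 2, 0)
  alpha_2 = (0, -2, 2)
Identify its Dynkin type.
A2

Compute the Cartan integers a_ij = 2(alpha_i, alpha_j)/(alpha_j, alpha_j); the resulting 2x2 Cartan matrix is
[[2, -1], [-1, 2]].
All simple roots have the same length, so the diagram is simply laced. The associated Dynkin diagram is a chain of 2 nodes with single edges (A_2), so the type is A_2 (the algebra sl(3)).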